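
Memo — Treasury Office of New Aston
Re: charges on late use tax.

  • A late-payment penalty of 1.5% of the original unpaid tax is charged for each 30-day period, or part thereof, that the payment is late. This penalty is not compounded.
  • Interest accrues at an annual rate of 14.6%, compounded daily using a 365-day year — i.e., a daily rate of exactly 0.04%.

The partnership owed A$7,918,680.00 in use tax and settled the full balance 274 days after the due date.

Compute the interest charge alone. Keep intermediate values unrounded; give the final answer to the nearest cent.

Interest: A$7,918,680.00 × ((1 + 0.0004)^274 − 1) = A$7,918,680.00 × 0.11580720… = A$917,040.1290…

A$917,040.13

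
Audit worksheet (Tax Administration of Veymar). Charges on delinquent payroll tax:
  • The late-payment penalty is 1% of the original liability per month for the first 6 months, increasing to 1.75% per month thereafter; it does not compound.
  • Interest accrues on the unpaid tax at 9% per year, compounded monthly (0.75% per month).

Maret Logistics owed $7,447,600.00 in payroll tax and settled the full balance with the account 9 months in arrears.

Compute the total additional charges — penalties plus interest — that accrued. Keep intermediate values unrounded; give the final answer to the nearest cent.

Penalty, months 1–6: 6 × 1% × $7,447,600.00 = $446,856.00
Penalty, months 7–9: 3 × 1.75% × $7,447,600.00 = $390,999.00
Interest: $7,447,600.00 × ((1 + 0.0075)^9 − 1) = $7,447,600.00 × 0.0695608… = $518,061.3059…
Penalties + interest = $837,855.0000 + $518,061.3059… = $1,355,916.31

$1,355,916.31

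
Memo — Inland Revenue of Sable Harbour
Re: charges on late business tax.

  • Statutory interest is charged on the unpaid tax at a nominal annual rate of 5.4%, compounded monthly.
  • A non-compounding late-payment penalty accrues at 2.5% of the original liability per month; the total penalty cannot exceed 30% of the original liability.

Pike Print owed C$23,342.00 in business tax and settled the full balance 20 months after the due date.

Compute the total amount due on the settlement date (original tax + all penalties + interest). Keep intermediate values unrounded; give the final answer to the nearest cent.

C$32,537.66

Penalty (uncapped): 20 × 2.5% × C$23,342.00 = C$11,671.00; cap = 30% × C$23,342.00 = C$7,002.60 → penalty = C$7,002.60
Interest (5.4%/yr ÷ 12 = 0.45%/month): C$23,342.00 × ((1 + 0.0045)^20 − 1) = C$2,193.0602…
Total = C$23,342.00 + C$7,002.6000 + C$2,193.0602… = C$32,537.66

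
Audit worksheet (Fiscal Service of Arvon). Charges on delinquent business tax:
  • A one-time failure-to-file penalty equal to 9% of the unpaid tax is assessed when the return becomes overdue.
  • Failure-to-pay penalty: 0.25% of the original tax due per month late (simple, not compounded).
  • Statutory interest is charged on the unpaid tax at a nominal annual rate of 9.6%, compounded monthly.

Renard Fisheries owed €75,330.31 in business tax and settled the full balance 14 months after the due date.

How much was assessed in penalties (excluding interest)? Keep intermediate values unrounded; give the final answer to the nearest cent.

Failure-to-file penalty: 9% × €75,330.31 = €6,779.73…
Failure-to-pay penalty: 14 × 0.25% × €75,330.31 = €2,636.56…
Total penalty = €6,779.73… + €2,636.56… = €9,416.29

€9,416.29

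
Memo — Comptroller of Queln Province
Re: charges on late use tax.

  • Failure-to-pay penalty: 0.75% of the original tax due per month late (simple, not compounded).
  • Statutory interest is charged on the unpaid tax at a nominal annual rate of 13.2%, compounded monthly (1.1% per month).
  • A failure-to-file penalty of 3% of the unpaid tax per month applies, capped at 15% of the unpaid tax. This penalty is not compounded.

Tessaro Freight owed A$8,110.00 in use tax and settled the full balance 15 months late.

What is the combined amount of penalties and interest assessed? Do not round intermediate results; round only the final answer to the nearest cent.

Failure-to-file: 15 × 3% × A$8,110.00 = A$3,649.50, capped at 15% × A$8,110.00 = A$1,216.50
Failure-to-pay penalty: 15 × 0.75% × A$8,110.00 = A$912.38…
Interest: A$8,110.00 × ((1 + 0.011)^15 − 1) = A$8,110.00 × 0.1783311… = A$1,446.2651…
Penalties + interest = A$2,128.8750 + A$1,446.2651… = A$3,575.14

A$3,575.14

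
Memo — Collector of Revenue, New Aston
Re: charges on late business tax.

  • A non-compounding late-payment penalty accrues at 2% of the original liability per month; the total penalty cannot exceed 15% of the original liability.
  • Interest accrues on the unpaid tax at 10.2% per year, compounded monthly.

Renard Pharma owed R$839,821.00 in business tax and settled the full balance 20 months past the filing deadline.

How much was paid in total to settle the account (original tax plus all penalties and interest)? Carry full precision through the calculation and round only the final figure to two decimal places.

Penalty (uncapped): 20 × 2% × R$839,821.00 = R$335,928.40; cap = 15% × R$839,821.00 = R$125,973.15 → penalty = R$125,973.15
Interest (10.2%/yr ÷ 12 = 0.85%/month): R$839,821.00 × ((1 + 0.0085)^20 − 1) = R$154,908.0039…
Total = R$839,821.00 + R$125,973.1500 + R$154,908.0039… = R$1,120,702.15

R$1,120,702.15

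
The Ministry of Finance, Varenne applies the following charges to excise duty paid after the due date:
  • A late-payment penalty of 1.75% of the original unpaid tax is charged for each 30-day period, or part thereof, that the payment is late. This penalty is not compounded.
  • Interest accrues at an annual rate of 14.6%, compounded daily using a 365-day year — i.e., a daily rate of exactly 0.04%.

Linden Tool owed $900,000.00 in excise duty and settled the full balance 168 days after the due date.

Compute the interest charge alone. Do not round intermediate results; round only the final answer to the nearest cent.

Interest: $900,000.00 × ((1 + 0.0004)^168 − 1) = $900,000.00 × 0.06949499… = $62,545.4895…

$62,545.49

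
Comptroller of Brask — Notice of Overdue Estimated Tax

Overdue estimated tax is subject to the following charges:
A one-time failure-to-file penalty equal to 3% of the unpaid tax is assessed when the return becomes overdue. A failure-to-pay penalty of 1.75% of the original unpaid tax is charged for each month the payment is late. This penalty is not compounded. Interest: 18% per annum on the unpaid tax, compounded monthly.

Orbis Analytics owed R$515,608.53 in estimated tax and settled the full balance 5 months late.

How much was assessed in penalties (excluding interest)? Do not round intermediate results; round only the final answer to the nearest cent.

Failure-to-file penalty: 3% × R$515,608.53 = R$15,468.26…
Failure-to-pay penalty: 5 × 1.75% × R$515,608.53 = R$45,115.75…
Total penalty = R$15,468.26… + R$45,115.75… = R$60,584.00

R$60,584.00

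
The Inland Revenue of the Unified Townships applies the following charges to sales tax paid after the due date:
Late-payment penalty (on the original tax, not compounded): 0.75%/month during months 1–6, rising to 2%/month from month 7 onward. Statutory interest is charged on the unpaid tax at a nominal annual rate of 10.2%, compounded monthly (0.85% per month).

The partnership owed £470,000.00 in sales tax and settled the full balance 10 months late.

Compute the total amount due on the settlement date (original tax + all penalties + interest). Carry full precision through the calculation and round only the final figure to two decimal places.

Penalty, months 1–6: 6 × 0.75% × £470,000.00 = £21,150.00
Penalty, months 7–10: 4 × 2% × £470,000.00 = £37,600.00
Interest: £470,000.00 × ((1 + 0.0085)^10 − 1) = £470,000.00 × 0.0883261… = £41,513.2447…
Total = £470,000.00 + £58,750.0000 + £41,513.2447… = £570,263.24

£570,263.24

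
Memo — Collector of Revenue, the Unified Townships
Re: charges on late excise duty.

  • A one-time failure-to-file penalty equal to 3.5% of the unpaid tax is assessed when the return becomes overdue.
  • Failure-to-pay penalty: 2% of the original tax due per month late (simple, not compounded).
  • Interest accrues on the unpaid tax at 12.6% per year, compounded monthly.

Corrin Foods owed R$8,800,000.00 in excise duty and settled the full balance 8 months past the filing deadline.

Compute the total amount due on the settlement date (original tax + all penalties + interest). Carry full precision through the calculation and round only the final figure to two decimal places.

Failure-to-file penalty: 3.5% × R$8,800,000.00 = R$308,000.00
Failure-to-pay penalty = 2% × R$8,800,000.00 × 8 mo = R$1,408,000.00
Interest (12.6%/yr ÷ 12 = 1.05%/month): R$8,800,000.00 × ((1 + 0.0105)^8 − 1) = R$766,943.6283…
Total = R$8,800,000.00 + R$1,716,000.0000 + R$766,943.6283… = R$11,282,943.63

R$11,282,943.63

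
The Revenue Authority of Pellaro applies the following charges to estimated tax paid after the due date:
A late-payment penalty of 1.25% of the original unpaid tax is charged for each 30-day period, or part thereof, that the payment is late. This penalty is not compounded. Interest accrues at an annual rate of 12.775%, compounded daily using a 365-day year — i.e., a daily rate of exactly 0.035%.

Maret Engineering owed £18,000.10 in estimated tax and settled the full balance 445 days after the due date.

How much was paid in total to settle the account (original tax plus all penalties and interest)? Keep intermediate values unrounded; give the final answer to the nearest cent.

£24,408.18

Penalty periods: ⌈445/30⌉ = 15; penalty = 15 × 1.25% × £18,000.10 = £3,375.02…
Interest: £18,000.10 × ((1 + 0.00035)^445 − 1) = £18,000.10 × 0.16850219… = £3,033.0563…
Total = £18,000.10 + £3,375.0188… + £3,033.0563… = £24,408.18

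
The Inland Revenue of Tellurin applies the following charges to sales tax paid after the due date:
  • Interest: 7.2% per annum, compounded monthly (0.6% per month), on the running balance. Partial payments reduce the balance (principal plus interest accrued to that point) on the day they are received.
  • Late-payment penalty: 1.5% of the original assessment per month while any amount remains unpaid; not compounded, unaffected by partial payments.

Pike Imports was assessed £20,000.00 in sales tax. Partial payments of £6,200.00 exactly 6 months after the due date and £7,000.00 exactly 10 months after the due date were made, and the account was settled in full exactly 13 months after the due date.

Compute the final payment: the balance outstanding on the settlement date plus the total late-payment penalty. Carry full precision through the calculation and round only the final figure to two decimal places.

£11,925.52

Balance at month 6: £20,000.0000 × (1 + 0.006)^6 = £20,730.8868…
After £6,200.00 payment: £20,730.8868… − £6,200.00 = £14,530.8868…
Balance at month 10: £14,530.8868… × (1 + 0.006)^4 = £14,882.7793…
After £7,000.00 payment: £14,882.7793… − £7,000.00 = £7,882.7793…
Balance at month 13: £7,882.7793… × (1 + 0.006)^3 = £8,025.5224…
Penalty: 13 × 1.5% × £20,000.00 = £3,900.00
Final settlement = outstanding balance + penalty = £8,025.5224… + £3,900.00 = £11,925.52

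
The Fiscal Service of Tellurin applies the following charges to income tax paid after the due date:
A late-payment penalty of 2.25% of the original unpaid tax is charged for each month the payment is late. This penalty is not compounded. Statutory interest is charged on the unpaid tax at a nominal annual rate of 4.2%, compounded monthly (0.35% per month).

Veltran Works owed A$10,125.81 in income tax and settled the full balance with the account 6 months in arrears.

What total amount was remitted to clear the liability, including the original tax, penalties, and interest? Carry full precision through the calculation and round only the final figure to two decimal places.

A$11,707.31

Late-payment penalty = 2.25% × A$10,125.81 × 6 mo = A$1,366.98…
Interest: A$10,125.81 × ((1 + 0.0035)^6 − 1) = A$10,125.81 × 0.0211846… = A$214.5113…
Total = A$10,125.81 + A$1,366.9844… + A$214.5113… = A$11,707.31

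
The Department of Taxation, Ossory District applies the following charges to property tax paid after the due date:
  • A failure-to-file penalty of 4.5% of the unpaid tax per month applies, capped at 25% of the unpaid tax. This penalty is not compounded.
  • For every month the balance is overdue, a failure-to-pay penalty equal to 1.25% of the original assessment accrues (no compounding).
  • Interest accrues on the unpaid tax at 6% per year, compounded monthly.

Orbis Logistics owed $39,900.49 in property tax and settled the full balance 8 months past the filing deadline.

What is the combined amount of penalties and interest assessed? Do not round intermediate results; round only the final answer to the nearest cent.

Failure-to-file: 8 × 4.5% × $39,900.49 = $14,364.18…, capped at 25% × $39,900.49 = $9,975.12…
Failure-to-pay penalty: 8 × 1.25% × $39,900.49 = $3,990.05…
Interest (6%/yr ÷ 12 = 0.5%/month): $39,900.49 × ((1 + 0.005)^8 − 1) = $1,624.2310…
Penalties + interest = $13,965.1715 + $1,624.2310… = $15,589.40

$15,589.40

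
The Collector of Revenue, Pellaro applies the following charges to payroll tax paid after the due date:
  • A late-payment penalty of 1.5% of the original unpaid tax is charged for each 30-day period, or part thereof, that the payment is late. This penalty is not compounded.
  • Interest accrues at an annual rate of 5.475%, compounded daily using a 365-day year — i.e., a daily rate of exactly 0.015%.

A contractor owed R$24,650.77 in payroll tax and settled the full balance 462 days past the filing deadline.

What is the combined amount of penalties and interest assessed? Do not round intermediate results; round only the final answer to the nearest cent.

R$7,684.93

Penalty periods: ⌈462/30⌉ = 16; penalty = 16 × 1.5% × R$24,650.77 = R$5,916.18…
Interest: R$24,650.77 × ((1 + 0.00015)^462 − 1) = R$24,650.77 × 0.07175212… = R$1,768.7450…
Penalties + interest = R$5,916.1848 + R$1,768.7450… = R$7,684.93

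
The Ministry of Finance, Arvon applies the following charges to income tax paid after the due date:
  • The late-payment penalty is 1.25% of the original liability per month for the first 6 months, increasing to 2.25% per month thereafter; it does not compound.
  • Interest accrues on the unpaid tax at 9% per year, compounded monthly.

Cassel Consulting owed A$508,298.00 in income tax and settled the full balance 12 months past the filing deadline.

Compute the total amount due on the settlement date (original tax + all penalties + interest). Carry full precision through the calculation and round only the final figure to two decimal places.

A$662,722.44

Penalty, months 1–6: 6 × 1.25% × A$508,298.00 = A$38,122.35
Penalty, months 7–12: 6 × 2.25% × A$508,298.00 = A$68,620.23
Interest (9%/yr ÷ 12 = 0.75%/month): A$508,298.00 × ((1 + 0.0075)^12 − 1) = A$47,681.8585…
Total = A$508,298.00 + A$106,742.5800 + A$47,681.8585… = A$662,722.44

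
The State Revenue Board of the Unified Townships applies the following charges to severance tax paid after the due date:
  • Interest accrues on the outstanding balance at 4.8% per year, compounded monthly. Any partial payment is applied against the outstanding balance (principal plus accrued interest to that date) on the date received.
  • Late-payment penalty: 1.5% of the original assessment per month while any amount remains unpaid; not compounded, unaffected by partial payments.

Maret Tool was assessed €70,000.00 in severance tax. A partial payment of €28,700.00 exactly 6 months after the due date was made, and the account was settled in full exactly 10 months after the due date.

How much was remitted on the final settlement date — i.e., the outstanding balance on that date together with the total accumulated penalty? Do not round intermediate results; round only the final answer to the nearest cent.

Monthly rate = 4.8% ÷ 12 = 0.4%
Balance at month 6: €70,000.0000 × (1 + 0.004)^6 = €71,696.8899…
After €28,700.00 payment: €71,696.8899… − €28,700.00 = €42,996.8899…
Balance at month 10: €42,996.8899… × (1 + 0.004)^4 = €43,688.9788…
Penalty: 10 × 1.5% × €70,000.00 = €10,500.00
Final settlement = outstanding balance + penalty = €43,688.9788… + €10,500.00 = €54,188.98

€54,188.98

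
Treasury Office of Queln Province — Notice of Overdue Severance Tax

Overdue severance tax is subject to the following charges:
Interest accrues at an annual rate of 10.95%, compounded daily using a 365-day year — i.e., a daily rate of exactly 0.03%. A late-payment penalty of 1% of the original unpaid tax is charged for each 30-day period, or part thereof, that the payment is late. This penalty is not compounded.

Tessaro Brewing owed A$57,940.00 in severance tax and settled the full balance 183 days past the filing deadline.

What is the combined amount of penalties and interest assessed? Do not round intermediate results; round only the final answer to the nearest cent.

A$7,325.14

Penalty periods: ⌈183/30⌉ = 7; penalty = 7 × 1% × A$57,940.00 = A$4,055.80
Interest: A$57,940.00 × ((1 + 0.0003)^183 − 1) = A$57,940.00 × 0.05642627… = A$3,269.3380…
Penalties + interest = A$4,055.8000 + A$3,269.3380… = A$7,325.14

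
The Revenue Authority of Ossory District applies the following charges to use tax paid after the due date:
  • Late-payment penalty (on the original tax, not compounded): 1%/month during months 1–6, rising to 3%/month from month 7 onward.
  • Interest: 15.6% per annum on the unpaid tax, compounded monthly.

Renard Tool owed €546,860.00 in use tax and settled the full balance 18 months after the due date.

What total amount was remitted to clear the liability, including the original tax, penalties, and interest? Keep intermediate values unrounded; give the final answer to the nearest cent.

€919,676.57

Penalty, months 1–6: 6 × 1% × €546,860.00 = €32,811.60
Penalty, months 7–18: 12 × 3% × €546,860.00 = €196,869.60
Interest (15.6%/yr ÷ 12 = 1.3%/month): €546,860.00 × ((1 + 0.013)^18 − 1) = €143,135.3669…
Total = €546,860.00 + €229,681.2000 + €143,135.3669… = €919,676.57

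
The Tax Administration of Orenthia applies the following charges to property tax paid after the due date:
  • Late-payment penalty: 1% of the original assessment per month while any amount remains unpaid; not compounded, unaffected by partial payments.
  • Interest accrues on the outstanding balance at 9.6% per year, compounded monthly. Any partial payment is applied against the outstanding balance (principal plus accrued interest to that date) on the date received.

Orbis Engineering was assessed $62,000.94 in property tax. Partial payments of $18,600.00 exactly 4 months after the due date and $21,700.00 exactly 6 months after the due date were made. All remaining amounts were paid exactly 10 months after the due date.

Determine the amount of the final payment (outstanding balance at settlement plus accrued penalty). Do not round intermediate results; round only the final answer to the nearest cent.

Monthly rate = 9.6% ÷ 12 = 0.8%
Balance at month 4: $62,000.9400 × (1 + 0.008)^4 = $64,008.9057…
After $18,600.00 payment: $64,008.9057… − $18,600.00 = $45,408.9057…
Balance at month 6: $45,408.9057… × (1 + 0.008)^2 = $46,138.3543…
After $21,700.00 payment: $46,138.3543… − $21,700.00 = $24,438.3543…
Balance at month 10: $24,438.3543… × (1 + 0.008)^4 = $25,229.8162…
Penalty: 10 × 1% × $62,000.94 = $6,200.09…
Final settlement = outstanding balance + penalty = $25,229.8162… + $6,200.09… = $31,429.91

$31,429.91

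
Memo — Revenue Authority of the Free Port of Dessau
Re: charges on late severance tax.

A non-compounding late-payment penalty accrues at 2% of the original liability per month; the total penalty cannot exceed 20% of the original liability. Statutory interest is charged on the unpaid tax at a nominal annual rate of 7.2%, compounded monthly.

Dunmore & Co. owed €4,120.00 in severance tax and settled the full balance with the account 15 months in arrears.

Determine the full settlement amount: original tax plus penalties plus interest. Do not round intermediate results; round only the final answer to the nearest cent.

Penalty (uncapped): 15 × 2% × €4,120.00 = €1,236.00; cap = 20% × €4,120.00 = €824.00 → penalty = €824.00
Interest (7.2%/yr ÷ 12 = 0.6%/month): €4,120.00 × ((1 + 0.006)^15 − 1) = €386.7859…
Total = €4,120.00 + €824.0000 + €386.7859… = €5,330.79

€5,330.79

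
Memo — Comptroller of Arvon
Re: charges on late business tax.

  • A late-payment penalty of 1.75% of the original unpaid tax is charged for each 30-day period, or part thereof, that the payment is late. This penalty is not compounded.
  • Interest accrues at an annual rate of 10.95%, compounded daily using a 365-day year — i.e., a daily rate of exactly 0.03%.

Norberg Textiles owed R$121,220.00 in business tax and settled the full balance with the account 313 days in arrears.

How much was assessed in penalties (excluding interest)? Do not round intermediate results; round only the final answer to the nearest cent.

Penalty periods: ⌈313/30⌉ = 11; penalty = 11 × 1.75% × R$121,220.00 = R$23,334.85

R$23,334.85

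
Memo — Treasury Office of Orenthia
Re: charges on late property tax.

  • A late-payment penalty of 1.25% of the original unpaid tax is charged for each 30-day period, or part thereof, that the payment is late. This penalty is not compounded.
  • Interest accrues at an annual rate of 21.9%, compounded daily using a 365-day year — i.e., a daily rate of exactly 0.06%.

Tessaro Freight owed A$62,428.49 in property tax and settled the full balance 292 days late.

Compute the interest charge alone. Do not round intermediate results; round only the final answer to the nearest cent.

A$11,950.18

Interest: A$62,428.49 × ((1 + 0.0006)^292 − 1) = A$62,428.49 × 0.19142189… = A$11,950.1797…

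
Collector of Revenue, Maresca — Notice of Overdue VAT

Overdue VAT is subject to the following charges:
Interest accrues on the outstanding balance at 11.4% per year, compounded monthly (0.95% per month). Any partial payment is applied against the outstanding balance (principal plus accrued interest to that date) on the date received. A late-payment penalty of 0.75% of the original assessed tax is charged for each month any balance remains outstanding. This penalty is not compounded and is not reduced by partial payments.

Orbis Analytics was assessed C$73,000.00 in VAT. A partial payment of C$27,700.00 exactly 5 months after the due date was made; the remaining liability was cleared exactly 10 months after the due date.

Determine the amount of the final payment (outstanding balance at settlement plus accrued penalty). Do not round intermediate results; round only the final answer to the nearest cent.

Balance at month 5: C$73,000.0000 × (1 + 0.0095)^5 = C$76,534.0114…
After C$27,700.00 payment: C$76,534.0114… − C$27,700.00 = C$48,834.0114…
Balance at month 10: C$48,834.0114… × (1 + 0.0095)^5 = C$51,198.1203…
Penalty: 10 × 0.75% × C$73,000.00 = C$5,475.00
Final settlement = outstanding balance + penalty = C$51,198.1203… + C$5,475.00 = C$56,673.12

C$56,673.12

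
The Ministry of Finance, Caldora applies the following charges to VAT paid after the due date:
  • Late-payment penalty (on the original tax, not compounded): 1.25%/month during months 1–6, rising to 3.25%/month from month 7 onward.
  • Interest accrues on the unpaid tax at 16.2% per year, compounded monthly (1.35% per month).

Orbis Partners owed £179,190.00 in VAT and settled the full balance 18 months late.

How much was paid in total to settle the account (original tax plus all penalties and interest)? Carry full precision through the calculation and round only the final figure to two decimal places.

£311,431.77

Penalty, months 1–6: 6 × 1.25% × £179,190.00 = £13,439.25
Penalty, months 7–18: 12 × 3.25% × £179,190.00 = £69,884.10
Interest: £179,190.00 × ((1 + 0.0135)^18 − 1) = £179,190.00 × 0.2729975… = £48,918.4240…
Total = £179,190.00 + £83,323.3500 + £48,918.4240… = £311,431.77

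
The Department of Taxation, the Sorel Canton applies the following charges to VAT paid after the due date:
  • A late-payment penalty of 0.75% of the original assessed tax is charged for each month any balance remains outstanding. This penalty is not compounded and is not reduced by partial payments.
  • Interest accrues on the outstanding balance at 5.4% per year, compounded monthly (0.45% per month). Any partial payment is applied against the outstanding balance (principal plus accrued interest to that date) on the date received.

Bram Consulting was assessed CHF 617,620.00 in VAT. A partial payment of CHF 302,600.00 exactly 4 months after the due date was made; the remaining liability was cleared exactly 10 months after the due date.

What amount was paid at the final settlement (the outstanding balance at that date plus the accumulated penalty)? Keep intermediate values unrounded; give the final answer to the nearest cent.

CHF 381,441.35

Balance at month 4: CHF 617,620.0000 × (1 + 0.0045)^4 = CHF 628,812.4262…
After CHF 302,600.00 payment: CHF 628,812.4262… − CHF 302,600.00 = CHF 326,212.4262…
Balance at month 10: CHF 326,212.4262… × (1 + 0.0045)^6 = CHF 335,119.8453…
Penalty: 10 × 0.75% × CHF 617,620.00 = CHF 46,321.50
Final settlement = outstanding balance + penalty = CHF 335,119.8453… + CHF 46,321.50 = CHF 381,441.35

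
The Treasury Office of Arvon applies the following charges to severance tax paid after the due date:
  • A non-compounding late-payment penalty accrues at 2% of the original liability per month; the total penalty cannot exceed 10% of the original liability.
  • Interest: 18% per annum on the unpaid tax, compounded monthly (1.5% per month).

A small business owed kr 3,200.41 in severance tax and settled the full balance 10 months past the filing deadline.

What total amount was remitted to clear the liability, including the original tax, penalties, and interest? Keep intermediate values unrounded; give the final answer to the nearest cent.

Penalty (uncapped): 10 × 2% × kr 3,200.41 = kr 640.08…; cap = 10% × kr 3,200.41 = kr 320.04… → penalty = kr 320.04…
Interest: kr 3,200.41 × ((1 + 0.015)^10 − 1) = kr 3,200.41 × 0.1605408… = kr 513.7965…
Total = kr 3,200.41 + kr 320.0410 + kr 513.7965… = kr 4,034.25

kr 4,034.25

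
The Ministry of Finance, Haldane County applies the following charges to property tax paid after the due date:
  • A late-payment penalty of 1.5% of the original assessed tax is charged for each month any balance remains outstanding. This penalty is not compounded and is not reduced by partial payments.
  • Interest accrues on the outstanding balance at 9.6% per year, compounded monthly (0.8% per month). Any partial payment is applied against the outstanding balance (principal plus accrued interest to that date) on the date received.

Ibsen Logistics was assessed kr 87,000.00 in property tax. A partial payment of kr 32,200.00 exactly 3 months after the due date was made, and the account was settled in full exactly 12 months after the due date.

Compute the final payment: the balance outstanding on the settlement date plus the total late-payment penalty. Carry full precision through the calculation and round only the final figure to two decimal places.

kr 76,795.48

Balance at month 3: kr 87,000.0000 × (1 + 0.008)^3 = kr 89,104.7485…
After kr 32,200.00 payment: kr 89,104.7485… − kr 32,200.00 = kr 56,904.7485…
Balance at month 12: kr 56,904.7485… × (1 + 0.008)^9 = kr 61,135.4759…
Penalty: 12 × 1.5% × kr 87,000.00 = kr 15,660.00
Final settlement = outstanding balance + penalty = kr 61,135.4759… + kr 15,660.00 = kr 76,795.48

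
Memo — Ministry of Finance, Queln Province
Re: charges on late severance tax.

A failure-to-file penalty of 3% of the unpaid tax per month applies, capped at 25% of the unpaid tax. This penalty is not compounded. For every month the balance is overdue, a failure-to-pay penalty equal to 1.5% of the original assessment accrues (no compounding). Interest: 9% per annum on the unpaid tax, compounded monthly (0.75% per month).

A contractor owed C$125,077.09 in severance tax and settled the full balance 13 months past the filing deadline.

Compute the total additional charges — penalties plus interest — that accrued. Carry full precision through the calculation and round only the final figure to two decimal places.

C$68,418.48

Failure-to-file: 13 × 3% × C$125,077.09 = C$48,780.07…, capped at 25% × C$125,077.09 = C$31,269.27…
Failure-to-pay penalty = 1.5% × C$125,077.09 × 13 mo = C$24,390.03…
Interest: C$125,077.09 × ((1 + 0.0075)^13 − 1) = C$125,077.09 × 0.1020104… = C$12,759.1702…
Penalties + interest = C$55,659.3051… + C$12,759.1702… = C$68,418.48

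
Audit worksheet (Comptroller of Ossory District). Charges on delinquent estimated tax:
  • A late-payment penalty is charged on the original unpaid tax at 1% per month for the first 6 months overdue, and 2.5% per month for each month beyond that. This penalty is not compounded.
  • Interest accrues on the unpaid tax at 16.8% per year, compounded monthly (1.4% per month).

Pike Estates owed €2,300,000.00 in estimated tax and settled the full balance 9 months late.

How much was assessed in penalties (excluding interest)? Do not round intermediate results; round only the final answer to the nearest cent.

€310,500.00

Penalty, months 1–6: 6 × 1% × €2,300,000.00 = €138,000.00
Penalty, months 7–9: 3 × 2.5% × €2,300,000.00 = €172,500.00
Total penalty = €138,000.00 + €172,500.00 = €310,500.00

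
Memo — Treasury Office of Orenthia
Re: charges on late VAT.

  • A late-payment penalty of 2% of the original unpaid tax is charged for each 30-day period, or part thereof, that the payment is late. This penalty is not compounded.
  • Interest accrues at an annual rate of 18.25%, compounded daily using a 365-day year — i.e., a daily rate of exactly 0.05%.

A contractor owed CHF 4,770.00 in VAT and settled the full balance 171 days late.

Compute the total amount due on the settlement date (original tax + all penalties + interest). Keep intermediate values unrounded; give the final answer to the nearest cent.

Penalty periods: ⌈171/30⌉ = 6; penalty = 6 × 2% × CHF 4,770.00 = CHF 572.40
Interest: CHF 4,770.00 × ((1 + 0.0005)^171 − 1) = CHF 4,770.00 × 0.08923829… = CHF 425.6666…
Total = CHF 4,770.00 + CHF 572.4000 + CHF 425.6666… = CHF 5,768.07

CHF 5,768.07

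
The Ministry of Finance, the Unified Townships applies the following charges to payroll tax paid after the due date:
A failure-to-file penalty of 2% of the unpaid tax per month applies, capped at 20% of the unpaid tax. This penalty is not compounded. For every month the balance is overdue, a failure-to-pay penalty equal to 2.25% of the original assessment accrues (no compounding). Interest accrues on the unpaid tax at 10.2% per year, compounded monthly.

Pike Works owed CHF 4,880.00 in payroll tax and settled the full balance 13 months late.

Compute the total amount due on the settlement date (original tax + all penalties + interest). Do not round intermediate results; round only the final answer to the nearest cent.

CHF 7,851.02

Failure-to-file: 13 × 2% × CHF 4,880.00 = CHF 1,268.80, capped at 20% × CHF 4,880.00 = CHF 976.00
Failure-to-pay penalty = 2.25% × CHF 4,880.00 × 13 mo = CHF 1,427.40
Interest (10.2%/yr ÷ 12 = 0.85%/month): CHF 4,880.00 × ((1 + 0.0085)^13 − 1) = CHF 567.6169…
Total = CHF 4,880.00 + CHF 2,403.4000 + CHF 567.6169… = CHF 7,851.02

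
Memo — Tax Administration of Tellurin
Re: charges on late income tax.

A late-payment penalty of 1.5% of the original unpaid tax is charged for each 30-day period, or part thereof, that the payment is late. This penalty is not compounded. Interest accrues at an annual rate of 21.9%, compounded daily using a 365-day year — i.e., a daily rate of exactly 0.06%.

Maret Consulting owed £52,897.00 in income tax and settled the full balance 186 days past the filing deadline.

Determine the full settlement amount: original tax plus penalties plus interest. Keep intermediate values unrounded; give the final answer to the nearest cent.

£64,694.52

Penalty periods: ⌈186/30⌉ = 7; penalty = 7 × 1.5% × £52,897.00 = £5,554.19…
Interest: £52,897.00 × ((1 + 0.0006)^186 − 1) = £52,897.00 × 0.11802813… = £6,243.3339…
Total = £52,897.00 + £5,554.1850 + £6,243.3339… = £64,694.52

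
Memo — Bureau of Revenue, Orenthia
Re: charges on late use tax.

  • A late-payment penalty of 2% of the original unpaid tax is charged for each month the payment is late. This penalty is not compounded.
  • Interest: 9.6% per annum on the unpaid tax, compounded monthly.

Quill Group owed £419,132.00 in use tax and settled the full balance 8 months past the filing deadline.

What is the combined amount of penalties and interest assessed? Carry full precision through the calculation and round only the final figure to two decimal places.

Late-payment penalty: 8 × 2% × £419,132.00 = £67,061.12
Interest (9.6%/yr ÷ 12 = 0.8%/month): £419,132.00 × ((1 + 0.008)^8 − 1) = £27,587.6708…
Penalties + interest = £67,061.1200 + £27,587.6708… = £94,648.79

£94,648.79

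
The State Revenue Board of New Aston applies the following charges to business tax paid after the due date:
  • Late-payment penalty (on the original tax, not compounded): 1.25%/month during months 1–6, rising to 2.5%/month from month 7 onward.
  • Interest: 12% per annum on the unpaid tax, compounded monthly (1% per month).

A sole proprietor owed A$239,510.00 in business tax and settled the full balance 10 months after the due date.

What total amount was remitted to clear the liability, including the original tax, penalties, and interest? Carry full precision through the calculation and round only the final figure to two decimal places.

A$306,482.30

Penalty, months 1–6: 6 × 1.25% × A$239,510.00 = A$17,963.25
Penalty, months 7–10: 4 × 2.5% × A$239,510.00 = A$23,951.00
Interest: A$239,510.00 × ((1 + 0.01)^10 − 1) = A$239,510.00 × 0.1046221… = A$25,058.0453…
Total = A$239,510.00 + A$41,914.2500 + A$25,058.0453… = A$306,482.30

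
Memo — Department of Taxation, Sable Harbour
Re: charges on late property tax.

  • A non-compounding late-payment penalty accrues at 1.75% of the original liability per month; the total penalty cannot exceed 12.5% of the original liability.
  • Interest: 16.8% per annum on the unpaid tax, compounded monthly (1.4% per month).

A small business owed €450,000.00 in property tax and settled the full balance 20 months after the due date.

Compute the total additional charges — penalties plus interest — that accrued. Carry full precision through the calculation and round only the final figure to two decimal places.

Penalty (uncapped): 20 × 1.75% × €450,000.00 = €157,500.00; cap = 12.5% × €450,000.00 = €56,250.00 → penalty = €56,250.00
Interest: €450,000.00 × ((1 + 0.014)^20 − 1) = €450,000.00 × 0.3205629… = €144,253.3159…
Penalties + interest = €56,250.0000 + €144,253.3159… = €200,503.32

€200,503.32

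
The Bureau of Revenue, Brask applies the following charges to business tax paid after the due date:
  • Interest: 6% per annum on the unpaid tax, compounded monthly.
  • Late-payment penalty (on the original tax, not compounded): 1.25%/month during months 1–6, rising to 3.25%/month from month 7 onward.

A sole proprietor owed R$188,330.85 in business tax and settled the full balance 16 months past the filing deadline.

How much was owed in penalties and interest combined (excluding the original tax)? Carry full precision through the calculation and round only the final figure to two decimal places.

Penalty, months 1–6: 6 × 1.25% × R$188,330.85 = R$14,124.81…
Penalty, months 7–16: 10 × 3.25% × R$188,330.85 = R$61,207.53…
Interest (6%/yr ÷ 12 = 0.5%/month): R$188,330.85 × ((1 + 0.005)^16 − 1) = R$15,644.8605…
Penalties + interest = R$75,332.3400 + R$15,644.8605… = R$90,977.20

R$90,977.20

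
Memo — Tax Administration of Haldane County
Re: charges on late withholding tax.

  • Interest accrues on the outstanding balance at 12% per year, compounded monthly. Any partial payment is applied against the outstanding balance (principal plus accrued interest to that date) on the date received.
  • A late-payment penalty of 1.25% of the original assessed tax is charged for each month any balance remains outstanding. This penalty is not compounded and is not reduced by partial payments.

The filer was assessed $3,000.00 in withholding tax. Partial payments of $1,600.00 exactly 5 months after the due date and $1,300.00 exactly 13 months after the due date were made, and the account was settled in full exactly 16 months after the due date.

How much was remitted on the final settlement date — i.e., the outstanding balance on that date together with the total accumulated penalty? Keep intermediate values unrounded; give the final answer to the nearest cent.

$993.28

Monthly rate = 12% ÷ 12 = 1%
Balance at month 5: $3,000.0000 × (1 + 0.01)^5 = $3,153.0302…
After $1,600.00 payment: $3,153.0302… − $1,600.00 = $1,553.0302…
Balance at month 13: $1,553.0302… × (1 + 0.01)^8 = $1,681.7091…
After $1,300.00 payment: $1,681.7091… − $1,300.00 = $381.7091…
Balance at month 16: $381.7091… × (1 + 0.01)^3 = $393.2753…
Penalty: 16 × 1.25% × $3,000.00 = $600.00
Final settlement = outstanding balance + penalty = $393.2753… + $600.00 = $993.28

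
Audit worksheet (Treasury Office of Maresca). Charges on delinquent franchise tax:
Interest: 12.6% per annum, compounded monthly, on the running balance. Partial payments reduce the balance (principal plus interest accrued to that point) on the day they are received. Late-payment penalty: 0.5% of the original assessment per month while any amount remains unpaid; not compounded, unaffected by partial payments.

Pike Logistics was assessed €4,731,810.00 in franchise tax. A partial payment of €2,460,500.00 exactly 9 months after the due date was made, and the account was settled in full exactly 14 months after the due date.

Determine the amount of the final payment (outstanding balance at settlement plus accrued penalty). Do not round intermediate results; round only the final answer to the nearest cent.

€3,215,720.92

Monthly rate = 12.6% ÷ 12 = 1.05%
Balance at month 9: €4,731,810.0000 × (1 + 0.0105)^9 = €5,198,214.0460…
After €2,460,500.00 payment: €5,198,214.0460… − €2,460,500.00 = €2,737,714.0460…
Balance at month 14: €2,737,714.0460… × (1 + 0.0105)^5 = €2,884,494.2224…
Penalty: 14 × 0.5% × €4,731,810.00 = €331,226.70
Final settlement = outstanding balance + penalty = €2,884,494.2224… + €331,226.70 = €3,215,720.92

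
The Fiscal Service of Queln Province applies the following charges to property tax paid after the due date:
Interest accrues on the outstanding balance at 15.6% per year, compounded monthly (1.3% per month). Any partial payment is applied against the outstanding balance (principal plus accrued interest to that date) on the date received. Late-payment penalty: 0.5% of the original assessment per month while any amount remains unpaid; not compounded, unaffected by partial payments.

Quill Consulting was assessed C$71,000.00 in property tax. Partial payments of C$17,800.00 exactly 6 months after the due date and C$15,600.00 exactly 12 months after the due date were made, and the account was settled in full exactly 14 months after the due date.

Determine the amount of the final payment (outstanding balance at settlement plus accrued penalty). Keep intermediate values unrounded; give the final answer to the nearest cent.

Balance at month 6: C$71,000.0000 × (1 + 0.013)^6 = C$76,721.1353…
After C$17,800.00 payment: C$76,721.1353… − C$17,800.00 = C$58,921.1353…
Balance at month 12: C$58,921.1353… × (1 + 0.013)^6 = C$63,668.9633…
After C$15,600.00 payment: C$63,668.9633… − C$15,600.00 = C$48,068.9633…
Balance at month 14: C$48,068.9633… × (1 + 0.013)^2 = C$49,326.8800…
Penalty: 14 × 0.5% × C$71,000.00 = C$4,970.00
Final settlement = outstanding balance + penalty = C$49,326.8800… + C$4,970.00 = C$54,296.88

C$54,296.88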